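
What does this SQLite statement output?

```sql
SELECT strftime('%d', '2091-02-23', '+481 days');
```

18

First apply '+481 days': 2091-02-23 → 2092-06-18.
`%d` extracts the 2-digit day of month: 18.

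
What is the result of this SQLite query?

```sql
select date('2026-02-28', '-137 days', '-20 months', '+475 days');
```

Applying '-137 days' to 2026-02-28: counting 137 days back gives 2025-10-14.
Adding -20 months to 2025-10-14 gives 2024-02-14.
Applying '+475 days' to 2024-02-14: counting 475 days forward gives 2025-06-03.

2025-06-03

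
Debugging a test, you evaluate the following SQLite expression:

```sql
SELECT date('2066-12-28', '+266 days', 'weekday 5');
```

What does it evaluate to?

Applying '+266 days' to 2066-12-28: counting 266 days forward gives 2067-09-20.
`weekday 5` advances to the next Friday; 2067-09-20 is a Tuesday, so it moves forward to 2067-09-23.

2067-09-23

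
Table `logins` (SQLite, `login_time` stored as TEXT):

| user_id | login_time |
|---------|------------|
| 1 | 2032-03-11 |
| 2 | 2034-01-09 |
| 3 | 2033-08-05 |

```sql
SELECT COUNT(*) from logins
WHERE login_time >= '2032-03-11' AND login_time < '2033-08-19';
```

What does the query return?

2

Rows in [2032-03-11, 2033-08-19): 2032-03-11, 2033-08-05 → 2 rows.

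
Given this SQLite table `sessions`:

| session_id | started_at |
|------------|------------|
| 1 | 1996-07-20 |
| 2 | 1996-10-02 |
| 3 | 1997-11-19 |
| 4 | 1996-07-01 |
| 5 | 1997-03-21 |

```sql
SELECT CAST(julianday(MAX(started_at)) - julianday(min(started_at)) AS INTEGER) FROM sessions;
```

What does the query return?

506

MIN = 1996-07-01, MAX = 1997-11-19.
30 days remain in July 1996 after the 1st (31 − 1).
Full months from August 1996 through October 1997 contribute their day counts.
Then 19 days into November 1997.
Total: 30 + 31 + 30 + 31 + 30 + 31 + 31 + 28 + 31 + 30 + 31 + 30 + 31 + 31 + 30 + 31 + 19 = 506.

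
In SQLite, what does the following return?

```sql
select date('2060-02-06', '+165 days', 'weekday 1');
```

2060-07-26

Applying '+165 days' to 2060-02-06: counting 165 days forward gives 2060-07-20.
`weekday 1` advances to the next Monday; 2060-07-20 is a Tuesday, so it moves forward to 2060-07-26.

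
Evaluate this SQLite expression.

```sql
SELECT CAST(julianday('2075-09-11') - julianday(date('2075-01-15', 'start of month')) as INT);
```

`start of month` rewinds 2075-01-15 to 2075-01-01.
30 days remain in January 2075 after the 1st (31 − 1).
Full months from February 2075 through August 2075 contribute their day counts.
Then 11 days into September 2075.
Total: 30 + 28 + 31 + 30 + 31 + 30 + 31 + 31 + 11 = 253.

253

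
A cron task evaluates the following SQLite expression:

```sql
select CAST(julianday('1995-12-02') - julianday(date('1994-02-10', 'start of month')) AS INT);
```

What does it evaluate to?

`start of month` rewinds 1994-02-10 to 1994-02-01.
27 days remain in February 1994 after the 1st (28 − 1).
Full months from March 1994 through November 1995 contribute their day counts.
Then 2 days into December 1995.
Total: 27 + 31 + 30 + 31 + 30 + 31 + 31 + 30 + 31 + 30 + 31 + 31 + 28 + 31 + 30 + 31 + 30 + 31 + 31 + 30 + 31 + 30 + 2 = 669.

669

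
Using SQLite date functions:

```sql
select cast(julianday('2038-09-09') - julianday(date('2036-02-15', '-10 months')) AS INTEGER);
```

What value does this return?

Adding -10 months to 2036-02-15 gives 2035-04-15.
15 days remain in April 2035 after the 15th (30 − 15).
Full months from May 2035 through August 2038 contribute their day counts.
Then 9 days into September 2038.
Total: 15 + 31 + 30 + 31 + 31 + 30 + 31 + 30 + 31 + 31 + 29 + 31 + 30 + 31 + 30 + 31 + 31 + 30 + 31 + 30 + 31 + 31 + 28 + 31 + 30 + 31 + 30 + 31 + 31 + 30 + 31 + 30 + 31 + 31 + 28 + 31 + 30 + 31 + 30 + 31 + 31 + 9 = 1243.

1243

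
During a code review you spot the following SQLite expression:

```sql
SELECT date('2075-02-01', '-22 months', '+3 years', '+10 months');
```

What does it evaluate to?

Adding -22 months to 2075-02-01 gives 2073-04-01.
Adding +3 years to 2073-04-01 gives 2076-04-01.
Adding +10 months to 2076-04-01 gives 2077-02-01.

2077-02-01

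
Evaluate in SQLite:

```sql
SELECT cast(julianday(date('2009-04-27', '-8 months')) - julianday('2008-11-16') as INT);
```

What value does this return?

Adding -8 months to 2009-04-27 gives 2008-08-27.
4 days remain in August 2008 after the 27th (31 − 27).
September 2008: 30 days.
October 2008: 31 days.
Then 16 days into November 2008.
Total: 4 + 30 + 31 + 16 = 81.
The subtraction is earlier − later, so the result is −81 → -81.

-81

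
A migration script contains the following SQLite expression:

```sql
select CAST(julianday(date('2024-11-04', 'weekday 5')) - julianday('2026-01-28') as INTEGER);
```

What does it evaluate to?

-446

`weekday 5` advances to the next Friday; 2024-11-04 is a Monday, so it moves forward to 2024-11-08.
22 days remain in November 2024 after the 8th (30 − 8).
Full months from December 2024 through December 2025 contribute their day counts.
Then 28 days into January 2026.
Total: 22 + 31 + 31 + 28 + 31 + 30 + 31 + 30 + 31 + 31 + 30 + 31 + 30 + 31 + 28 = 446.
The subtraction is earlier − later, so the result is −446 → -446.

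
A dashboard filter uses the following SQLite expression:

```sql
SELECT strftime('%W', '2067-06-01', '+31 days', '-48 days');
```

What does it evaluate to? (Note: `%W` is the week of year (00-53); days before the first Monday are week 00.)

First apply '+31 days', '-48 days': 2067-06-01 → 2067-05-15.
2067-05-15 is a Sunday. SQLite's %W counts Mondays since the year started; the result is 19.

19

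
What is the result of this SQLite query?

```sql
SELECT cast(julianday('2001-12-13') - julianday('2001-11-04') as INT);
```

39

26 days remain in November 2001 after the 4th (30 − 4).
Then 13 days into December 2001.
Total: 26 + 13 = 39.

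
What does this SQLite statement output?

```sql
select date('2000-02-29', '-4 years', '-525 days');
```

Adding -4 years to 2000-02-29 gives 1996-02-29.
Applying '-525 days' to 1996-02-29: counting 525 days back gives 1994-09-22.

1994-09-22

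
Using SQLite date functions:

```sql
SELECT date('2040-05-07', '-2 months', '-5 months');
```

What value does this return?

Adding -2 months to 2040-05-07 gives 2040-03-07.
Adding -5 months to 2040-03-07 gives 2039-10-07.

2039-10-07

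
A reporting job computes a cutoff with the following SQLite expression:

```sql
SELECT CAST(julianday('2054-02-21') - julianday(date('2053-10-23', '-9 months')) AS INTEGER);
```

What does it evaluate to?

394

Adding -9 months to 2053-10-23 gives 2053-01-23.
8 days remain in January 2053 after the 23rd (31 − 23).
Full months from February 2053 through January 2054 contribute their day counts.
Then 21 days into February 2054.
Total: 8 + 28 + 31 + 30 + 31 + 30 + 31 + 31 + 30 + 31 + 30 + 31 + 31 + 21 = 394.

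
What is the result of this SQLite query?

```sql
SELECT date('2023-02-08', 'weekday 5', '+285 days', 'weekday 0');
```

2023-11-26

`weekday 5` advances to the next Friday; 2023-02-08 is a Wednesday, so it moves forward to 2023-02-10.
Applying '+285 days' to 2023-02-10: counting 285 days forward gives 2023-11-22.
`weekday 0` advances to the next Sunday; 2023-11-22 is a Wednesday, so it moves forward to 2023-11-26.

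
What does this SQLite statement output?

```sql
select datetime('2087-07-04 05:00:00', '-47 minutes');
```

2087-07-04 04:13:00

-47 minutes from 2087-07-04 05:00:00 is 2087-07-04 04:13:00.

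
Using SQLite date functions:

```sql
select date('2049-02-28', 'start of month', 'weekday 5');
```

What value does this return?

`start of month` rewinds 2049-02-28 to 2049-02-01.
`weekday 5` advances to the next Friday; 2049-02-01 is a Monday, so it moves forward to 2049-02-05.

2049-02-05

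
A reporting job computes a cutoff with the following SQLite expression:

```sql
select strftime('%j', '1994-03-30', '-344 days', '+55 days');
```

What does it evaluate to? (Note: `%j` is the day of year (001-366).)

First apply '-344 days', '+55 days': 1994-03-30 → 1993-06-14.
Day-of-year for 1993-06-14: days since 1993-01-01 inclusive = 165, zero-padded to 165.

165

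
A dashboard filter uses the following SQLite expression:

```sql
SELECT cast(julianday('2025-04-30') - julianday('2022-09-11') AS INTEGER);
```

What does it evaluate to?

19 days remain in September 2022 after the 11th (30 − 11).
Full months from October 2022 through March 2025 contribute their day counts.
Then 30 days into April 2025.
Total: 19 + 31 + 30 + 31 + 31 + 28 + 31 + 30 + 31 + 30 + 31 + 31 + 30 + 31 + 30 + 31 + 31 + 29 + 31 + 30 + 31 + 30 + 31 + 31 + 30 + 31 + 30 + 31 + 31 + 28 + 31 + 30 = 962.

962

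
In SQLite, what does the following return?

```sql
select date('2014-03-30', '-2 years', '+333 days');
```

Adding -2 years to 2014-03-30 gives 2012-03-30.
Applying '+333 days' to 2012-03-30: counting 333 days forward gives 2013-02-26.

2013-02-26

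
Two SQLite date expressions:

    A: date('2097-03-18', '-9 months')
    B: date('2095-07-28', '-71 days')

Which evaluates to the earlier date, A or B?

A = 2096-06-18.
B = 2095-05-18.
B is earlier.

B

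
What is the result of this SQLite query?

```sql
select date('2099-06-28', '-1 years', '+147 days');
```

Adding -1 year to 2099-06-28 gives 2098-06-28.
Applying '+147 days' to 2098-06-28: counting 147 days forward gives 2098-11-22.

2098-11-22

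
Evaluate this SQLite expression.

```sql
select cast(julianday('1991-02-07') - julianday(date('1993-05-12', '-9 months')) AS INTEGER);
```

Adding -9 months to 1993-05-12 gives 1992-08-12.
21 days remain in February 1991 after the 7th (28 − 7).
Full months from March 1991 through July 1992 contribute their day counts.
Then 12 days into August 1992.
Total: 21 + 31 + 30 + 31 + 30 + 31 + 31 + 30 + 31 + 30 + 31 + 31 + 29 + 31 + 30 + 31 + 30 + 31 + 12 = 552.
The subtraction is earlier − later, so the result is −552 → -552.

-552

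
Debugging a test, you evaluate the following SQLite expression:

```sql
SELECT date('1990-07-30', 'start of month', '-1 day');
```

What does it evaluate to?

1990-06-30

`start of month` rewinds 1990-07-30 to 1990-07-01.
Going back 1 day from 1990-07-01 reaches 1990-06-30 (last day of June, 30 days).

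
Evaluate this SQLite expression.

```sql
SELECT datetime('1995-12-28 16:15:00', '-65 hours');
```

-65 hours from 1995-12-28 16:15:00 is 1995-12-25 23:15:00 (crosses midnight).

1995-12-25 23:15:00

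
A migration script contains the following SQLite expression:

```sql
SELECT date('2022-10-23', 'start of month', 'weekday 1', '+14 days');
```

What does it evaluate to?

`start of month` rewinds 2022-10-23 to 2022-10-01.
`weekday 1` advances to the next Monday; 2022-10-01 is a Saturday, so it moves forward to 2022-10-03.
Advancing 14 more days within October lands on 2022-10-17.

2022-10-17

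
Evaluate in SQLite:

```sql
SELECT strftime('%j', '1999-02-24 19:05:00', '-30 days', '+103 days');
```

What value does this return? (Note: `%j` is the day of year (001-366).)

128

First apply '-30 days', '+103 days': 1999-02-24 19:05:00 → 1999-05-08 19:05:00.
Day-of-year for 1999-05-08: days since 1999-01-01 inclusive = 128, zero-padded to 128.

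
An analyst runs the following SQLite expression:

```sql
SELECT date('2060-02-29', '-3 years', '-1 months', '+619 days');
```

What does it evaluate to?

2058-10-13

Adding -3 years to 2060-02-29 targets 2057-02-29, but 2057 is not a leap year, so SQLite normalizes to 2057-03-01.
Adding -1 month to 2057-03-01 gives 2057-02-01.
Applying '+619 days' to 2057-02-01: counting 619 days forward gives 2058-10-13.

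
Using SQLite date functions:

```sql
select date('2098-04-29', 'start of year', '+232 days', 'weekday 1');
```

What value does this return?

2098-08-25

`start of year` rewinds 2098-04-29 to 2098-01-01.
Applying '+232 days' to 2098-01-01: counting 232 days forward gives 2098-08-21.
`weekday 1` advances to the next Monday; 2098-08-21 is a Thursday, so it moves forward to 2098-08-25.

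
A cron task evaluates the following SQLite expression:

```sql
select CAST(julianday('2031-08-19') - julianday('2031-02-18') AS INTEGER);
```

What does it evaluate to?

10 days remain in February 2031 after the 18th (28 − 18).
March 2031: 31 days.
April 2031: 30 days.
May 2031: 31 days.
June 2031: 30 days.
July 2031: 31 days.
Then 19 days into August 2031.
Total: 10 + 31 + 30 + 31 + 30 + 31 + 19 = 182.

182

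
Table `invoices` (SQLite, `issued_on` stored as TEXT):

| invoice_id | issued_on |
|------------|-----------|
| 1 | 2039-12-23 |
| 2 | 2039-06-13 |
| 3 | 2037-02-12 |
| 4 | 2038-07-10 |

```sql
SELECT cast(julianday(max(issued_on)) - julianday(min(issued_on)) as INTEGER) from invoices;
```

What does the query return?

MIN = 2037-02-12, MAX = 2039-12-23.
16 days remain in February 2037 after the 12th (28 − 12).
Full months from March 2037 through November 2039 contribute their day counts.
Then 23 days into December 2039.
Total: 16 + 31 + 30 + 31 + 30 + 31 + 31 + 30 + 31 + 30 + 31 + 31 + 28 + 31 + 30 + 31 + 30 + 31 + 31 + 30 + 31 + 30 + 31 + 31 + 28 + 31 + 30 + 31 + 30 + 31 + 31 + 30 + 31 + 30 + 23 = 1044.

1044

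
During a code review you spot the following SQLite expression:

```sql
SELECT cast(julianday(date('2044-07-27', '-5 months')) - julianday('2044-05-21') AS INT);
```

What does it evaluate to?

-84

Adding -5 months to 2044-07-27 gives 2044-02-27.
2 days remain in February 2044 after the 27th (29 − 27).
March 2044: 31 days.
April 2044: 30 days.
Then 21 days into May 2044.
Total: 2 + 31 + 30 + 21 = 84.
The subtraction is earlier − later, so the result is −84 → -84.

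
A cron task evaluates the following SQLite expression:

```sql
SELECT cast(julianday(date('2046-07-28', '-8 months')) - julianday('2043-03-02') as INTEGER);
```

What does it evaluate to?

Adding -8 months to 2046-07-28 gives 2045-11-28.
29 days remain in March 2043 after the 2nd (31 − 2).
Full months from April 2043 through October 2045 contribute their day counts.
Then 28 days into November 2045.
Total: 29 + 30 + 31 + 30 + 31 + 31 + 30 + 31 + 30 + 31 + 31 + 29 + 31 + 30 + 31 + 30 + 31 + 31 + 30 + 31 + 30 + 31 + 31 + 28 + 31 + 30 + 31 + 30 + 31 + 31 + 30 + 31 + 28 = 1002.

1002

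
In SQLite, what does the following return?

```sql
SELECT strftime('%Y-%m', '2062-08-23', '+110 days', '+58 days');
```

2063-02

First apply '+110 days', '+58 days': 2062-08-23 → 2063-02-07.
`%Y-%m` extracts the year-month: 2063-02.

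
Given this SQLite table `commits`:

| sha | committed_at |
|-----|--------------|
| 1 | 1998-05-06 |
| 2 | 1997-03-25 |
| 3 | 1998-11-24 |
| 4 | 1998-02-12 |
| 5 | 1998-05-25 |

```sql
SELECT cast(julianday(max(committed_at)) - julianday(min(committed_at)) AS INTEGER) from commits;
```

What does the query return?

609

MIN = 1997-03-25, MAX = 1998-11-24.
6 days remain in March 1997 after the 25th (31 − 25).
Full months from April 1997 through October 1998 contribute their day counts.
Then 24 days into November 1998.
Total: 6 + 30 + 31 + 30 + 31 + 31 + 30 + 31 + 30 + 31 + 31 + 28 + 31 + 30 + 31 + 30 + 31 + 31 + 30 + 31 + 24 = 609.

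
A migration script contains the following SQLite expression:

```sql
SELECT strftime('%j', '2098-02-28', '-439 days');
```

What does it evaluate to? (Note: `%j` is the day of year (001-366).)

First apply '-439 days': 2098-02-28 → 2096-12-16.
Day-of-year for 2096-12-16: days since 2096-01-01 inclusive = 351, zero-padded to 351.

351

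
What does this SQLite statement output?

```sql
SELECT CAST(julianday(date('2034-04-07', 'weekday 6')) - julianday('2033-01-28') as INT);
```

`weekday 6` advances to the next Saturday; 2034-04-07 is a Friday, so it moves forward to 2034-04-08.
3 days remain in January 2033 after the 28th (31 − 28).
Full months from February 2033 through March 2034 contribute their day counts.
Then 8 days into April 2034.
Total: 3 + 28 + 31 + 30 + 31 + 30 + 31 + 31 + 30 + 31 + 30 + 31 + 31 + 28 + 31 + 8 = 435.

435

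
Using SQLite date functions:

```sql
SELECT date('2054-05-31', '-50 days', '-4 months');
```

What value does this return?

Applying '-50 days' to 2054-05-31: counting 50 days back gives 2054-04-11.
Adding -4 months to 2054-04-11 gives 2053-12-11.

2053-12-11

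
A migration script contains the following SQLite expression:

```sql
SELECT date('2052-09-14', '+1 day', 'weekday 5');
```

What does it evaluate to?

2052-09-20

Advancing 1 more day within September lands on 2052-09-15.
`weekday 5` advances to the next Friday; 2052-09-15 is a Sunday, so it moves forward to 2052-09-20.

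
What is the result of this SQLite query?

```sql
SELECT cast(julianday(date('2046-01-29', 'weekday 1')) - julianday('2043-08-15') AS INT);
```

`weekday 1` advances to the next Monday; 2046-01-29 is already a Monday, so it stays at 2046-01-29.
16 days remain in August 2043 after the 15th (31 − 15).
Full months from September 2043 through December 2045 contribute their day counts.
Then 29 days into January 2046.
Total: 16 + 30 + 31 + 30 + 31 + 31 + 29 + 31 + 30 + 31 + 30 + 31 + 31 + 30 + 31 + 30 + 31 + 31 + 28 + 31 + 30 + 31 + 30 + 31 + 31 + 30 + 31 + 30 + 31 + 29 = 898.

898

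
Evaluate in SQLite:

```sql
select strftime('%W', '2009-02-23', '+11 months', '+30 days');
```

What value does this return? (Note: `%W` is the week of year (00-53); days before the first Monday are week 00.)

08

First apply '+11 months', '+30 days': 2009-02-23 → 2010-02-22.
2010-02-22 is a Monday. SQLite's %W counts Mondays since the year started; the result is 08.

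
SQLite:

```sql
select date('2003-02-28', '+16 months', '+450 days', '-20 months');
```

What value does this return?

Adding +16 months to 2003-02-28 gives 2004-06-28.
Applying '+450 days' to 2004-06-28: counting 450 days forward gives 2005-09-21.
Adding -20 months to 2005-09-21 gives 2004-01-21.

2004-01-21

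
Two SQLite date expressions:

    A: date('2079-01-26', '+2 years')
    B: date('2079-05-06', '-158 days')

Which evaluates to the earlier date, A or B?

A = 2081-01-26.
B = 2078-11-29.
B is earlier.

B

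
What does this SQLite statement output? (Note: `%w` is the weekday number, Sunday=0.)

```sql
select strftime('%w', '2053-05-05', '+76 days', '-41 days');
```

1

First apply '+76 days', '-41 days': 2053-05-05 → 2053-06-09.
2053-06-09 is a Monday; with Sunday=0 that is 1.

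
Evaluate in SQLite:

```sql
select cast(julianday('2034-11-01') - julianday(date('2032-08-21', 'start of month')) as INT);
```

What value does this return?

822

`start of month` rewinds 2032-08-21 to 2032-08-01.
30 days remain in August 2032 after the 1st (31 − 1).
Full months from September 2032 through October 2034 contribute their day counts.
Then 1 day into November 2034.
Total: 30 + 30 + 31 + 30 + 31 + 31 + 28 + 31 + 30 + 31 + 30 + 31 + 31 + 30 + 31 + 30 + 31 + 31 + 28 + 31 + 30 + 31 + 30 + 31 + 31 + 30 + 31 + 1 = 822.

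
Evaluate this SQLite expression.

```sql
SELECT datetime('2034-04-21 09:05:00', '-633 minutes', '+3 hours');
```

633 minutes = 10h 33m; -633 minutes from 2034-04-21 09:05:00 is 2034-04-20 22:32:00 (crosses midnight).
+3 hours from 2034-04-20 22:32:00 is 2034-04-21 01:32:00 (crosses midnight).

2034-04-21 01:32:00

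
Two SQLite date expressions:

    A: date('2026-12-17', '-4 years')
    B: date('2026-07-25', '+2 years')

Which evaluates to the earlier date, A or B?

A = 2022-12-17.
B = 2028-07-25.
A is earlier.

A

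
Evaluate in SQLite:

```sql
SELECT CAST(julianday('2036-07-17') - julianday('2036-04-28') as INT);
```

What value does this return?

80

2 days remain in April 2036 after the 28th (30 − 28).
May 2036: 31 days.
June 2036: 30 days.
Then 17 days into July 2036.
Total: 2 + 31 + 30 + 17 = 80.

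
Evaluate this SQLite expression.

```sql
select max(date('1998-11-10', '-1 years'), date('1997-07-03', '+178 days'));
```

date('1998-11-10', '-1 years') → 1997-11-10.
date('1997-07-03', '+178 days') → 1997-12-28.
Later of the two is 1997-12-28.

1997-12-28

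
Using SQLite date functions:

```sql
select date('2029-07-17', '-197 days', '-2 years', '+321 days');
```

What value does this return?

2027-11-18

Applying '-197 days' to 2029-07-17: counting 197 days back gives 2029-01-01.
Adding -2 years to 2029-01-01 gives 2027-01-01.
Applying '+321 days' to 2027-01-01: counting 321 days forward gives 2027-11-18.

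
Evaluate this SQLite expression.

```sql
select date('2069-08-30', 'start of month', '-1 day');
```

`start of month` rewinds 2069-08-30 to 2069-08-01.
Going back 1 day from 2069-08-01 reaches 2069-07-31 (last day of July, 31 days).

2069-07-31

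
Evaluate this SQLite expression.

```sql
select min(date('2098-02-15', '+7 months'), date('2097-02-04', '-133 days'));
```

date('2098-02-15', '+7 months') → 2098-09-15.
date('2097-02-04', '-133 days') → 2096-09-24.
Earlier of the two is 2096-09-24.

2096-09-24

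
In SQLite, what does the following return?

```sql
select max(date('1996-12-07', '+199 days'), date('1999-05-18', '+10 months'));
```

2000-03-18

date('1996-12-07', '+199 days') → 1997-06-24.
date('1999-05-18', '+10 months') → 2000-03-18.
Later of the two is 2000-03-18.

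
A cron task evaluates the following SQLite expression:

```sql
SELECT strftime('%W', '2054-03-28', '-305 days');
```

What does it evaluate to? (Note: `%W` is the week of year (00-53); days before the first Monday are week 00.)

21

First apply '-305 days': 2054-03-28 → 2053-05-27.
2053-05-27 is a Tuesday. SQLite's %W counts Mondays since the year started; the result is 21.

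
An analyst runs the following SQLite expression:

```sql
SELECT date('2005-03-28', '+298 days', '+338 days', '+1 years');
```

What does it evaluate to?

2007-12-24

Applying '+298 days' to 2005-03-28: counting 298 days forward gives 2006-01-20.
Applying '+338 days' to 2006-01-20: counting 338 days forward gives 2006-12-24.
Adding +1 year to 2006-12-24 gives 2007-12-24.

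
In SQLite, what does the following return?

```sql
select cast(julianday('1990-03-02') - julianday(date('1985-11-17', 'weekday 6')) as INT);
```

`weekday 6` advances to the next Saturday; 1985-11-17 is a Sunday, so it moves forward to 1985-11-23.
7 days remain in November 1985 after the 23rd (30 − 23).
Full months from December 1985 through February 1990 contribute their day counts.
Then 2 days into March 1990.
Total: 7 + 31 + 31 + 28 + 31 + 30 + 31 + 30 + 31 + 31 + 30 + 31 + 30 + 31 + 31 + 28 + 31 + 30 + 31 + 30 + 31 + 31 + 30 + 31 + 30 + 31 + 31 + 29 + 31 + 30 + 31 + 30 + 31 + 31 + 30 + 31 + 30 + 31 + 31 + 28 + 31 + 30 + 31 + 30 + 31 + 31 + 30 + 31 + 30 + 31 + 31 + 28 + 2 = 1560.

1560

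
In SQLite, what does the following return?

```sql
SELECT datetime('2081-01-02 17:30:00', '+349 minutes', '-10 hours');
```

2081-01-02 13:19:00

349 minutes = 5h 49m; +349 minutes from 2081-01-02 17:30:00 is 2081-01-02 23:19:00.
-10 hours from 2081-01-02 23:19:00 is 2081-01-02 13:19:00.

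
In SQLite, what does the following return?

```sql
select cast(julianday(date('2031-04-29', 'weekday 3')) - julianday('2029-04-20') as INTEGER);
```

`weekday 3` advances to the next Wednesday; 2031-04-29 is a Tuesday, so it moves forward to 2031-04-30.
10 days remain in April 2029 after the 20th (30 − 20).
Full months from May 2029 through March 2031 contribute their day counts.
Then 30 days into April 2031.
Total: 10 + 31 + 30 + 31 + 31 + 30 + 31 + 30 + 31 + 31 + 28 + 31 + 30 + 31 + 30 + 31 + 31 + 30 + 31 + 30 + 31 + 31 + 28 + 31 + 30 = 740.

740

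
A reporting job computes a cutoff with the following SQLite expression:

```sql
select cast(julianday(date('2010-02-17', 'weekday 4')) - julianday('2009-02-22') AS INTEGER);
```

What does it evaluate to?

361

`weekday 4` advances to the next Thursday; 2010-02-17 is a Wednesday, so it moves forward to 2010-02-18.
6 days remain in February 2009 after the 22nd (28 − 22).
Full months from March 2009 through January 2010 contribute their day counts.
Then 18 days into February 2010.
Total: 6 + 31 + 30 + 31 + 30 + 31 + 31 + 30 + 31 + 30 + 31 + 31 + 18 = 361.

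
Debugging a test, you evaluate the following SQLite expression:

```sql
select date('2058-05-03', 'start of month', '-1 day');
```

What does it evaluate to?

`start of month` rewinds 2058-05-03 to 2058-05-01.
Going back 1 day from 2058-05-01 reaches 2058-04-30 (last day of April, 30 days).

2058-04-30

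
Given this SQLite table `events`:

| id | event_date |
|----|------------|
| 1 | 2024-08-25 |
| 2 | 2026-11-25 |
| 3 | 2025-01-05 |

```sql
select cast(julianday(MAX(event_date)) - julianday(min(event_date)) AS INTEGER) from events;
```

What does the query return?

MIN = 2024-08-25, MAX = 2026-11-25.
6 days remain in August 2024 after the 25th (31 − 25).
Full months from September 2024 through October 2026 contribute their day counts.
Then 25 days into November 2026.
Total: 6 + 30 + 31 + 30 + 31 + 31 + 28 + 31 + 30 + 31 + 30 + 31 + 31 + 30 + 31 + 30 + 31 + 31 + 28 + 31 + 30 + 31 + 30 + 31 + 31 + 30 + 31 + 25 = 822.

822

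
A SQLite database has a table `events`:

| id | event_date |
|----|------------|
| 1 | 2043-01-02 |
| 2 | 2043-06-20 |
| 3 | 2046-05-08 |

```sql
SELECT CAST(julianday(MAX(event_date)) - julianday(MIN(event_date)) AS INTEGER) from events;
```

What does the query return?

1222

MIN = 2043-01-02, MAX = 2046-05-08.
29 days remain in January 2043 after the 2nd (31 − 2).
Full months from February 2043 through April 2046 contribute their day counts.
Then 8 days into May 2046.
Total: 29 + 28 + 31 + 30 + 31 + 30 + 31 + 31 + 30 + 31 + 30 + 31 + 31 + 29 + 31 + 30 + 31 + 30 + 31 + 31 + 30 + 31 + 30 + 31 + 31 + 28 + 31 + 30 + 31 + 30 + 31 + 31 + 30 + 31 + 30 + 31 + 31 + 28 + 31 + 30 + 8 = 1222.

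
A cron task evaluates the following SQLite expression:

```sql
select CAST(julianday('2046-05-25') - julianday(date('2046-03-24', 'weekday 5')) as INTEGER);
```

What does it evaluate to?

`weekday 5` advances to the next Friday; 2046-03-24 is a Saturday, so it moves forward to 2046-03-30.
1 day remains in March 2046 after the 30th (31 − 30).
April 2046: 30 days.
Then 25 days into May 2046.
Total: 1 + 30 + 25 = 56.

56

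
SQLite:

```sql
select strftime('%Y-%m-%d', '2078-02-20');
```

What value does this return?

2078-02-20

`%Y-%m-%d` extracts the ISO date: 2078-02-20.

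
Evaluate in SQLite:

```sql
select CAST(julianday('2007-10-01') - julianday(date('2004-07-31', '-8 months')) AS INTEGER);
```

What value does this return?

1400

Adding -8 months to 2004-07-31 targets 2003-11-31. November 2003 has only 30 days, so SQLite normalizes the 1-day overflow forward to 2003-12-01.
30 days remain in December 2003 after the 1st (31 − 1).
Full months from January 2004 through September 2007 contribute their day counts.
Then 1 day into October 2007.
Total: 30 + 31 + 29 + 31 + 30 + 31 + 30 + 31 + 31 + 30 + 31 + 30 + 31 + 31 + 28 + 31 + 30 + 31 + 30 + 31 + 31 + 30 + 31 + 30 + 31 + 31 + 28 + 31 + 30 + 31 + 30 + 31 + 31 + 30 + 31 + 30 + 31 + 31 + 28 + 31 + 30 + 31 + 30 + 31 + 31 + 30 + 1 = 1400.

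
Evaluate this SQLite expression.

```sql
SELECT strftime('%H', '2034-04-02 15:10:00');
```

`%H` extracts the 2-digit hour (00-23): 15.

15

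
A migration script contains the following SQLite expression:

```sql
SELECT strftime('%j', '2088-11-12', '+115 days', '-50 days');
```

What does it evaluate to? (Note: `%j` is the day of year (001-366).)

First apply '+115 days', '-50 days': 2088-11-12 → 2089-01-16.
Day-of-year for 2089-01-16: days since 2089-01-01 inclusive = 16, zero-padded to 016.

016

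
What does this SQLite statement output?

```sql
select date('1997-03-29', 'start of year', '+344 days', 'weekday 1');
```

1997-12-15

`start of year` rewinds 1997-03-29 to 1997-01-01.
Applying '+344 days' to 1997-01-01: counting 344 days forward gives 1997-12-11.
`weekday 1` advances to the next Monday; 1997-12-11 is a Thursday, so it moves forward to 1997-12-15.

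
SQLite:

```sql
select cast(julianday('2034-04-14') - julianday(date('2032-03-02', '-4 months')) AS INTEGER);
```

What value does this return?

Adding -4 months to 2032-03-02 gives 2031-11-02.
28 days remain in November 2031 after the 2nd (30 − 2).
Full months from December 2031 through March 2034 contribute their day counts.
Then 14 days into April 2034.
Total: 28 + 31 + 31 + 29 + 31 + 30 + 31 + 30 + 31 + 31 + 30 + 31 + 30 + 31 + 31 + 28 + 31 + 30 + 31 + 30 + 31 + 31 + 30 + 31 + 30 + 31 + 31 + 28 + 31 + 14 = 894.

894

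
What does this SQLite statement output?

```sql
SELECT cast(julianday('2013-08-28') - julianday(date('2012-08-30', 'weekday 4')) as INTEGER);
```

`weekday 4` advances to the next Thursday; 2012-08-30 is already a Thursday, so it stays at 2012-08-30.
1 day remains in August 2012 after the 30th (31 − 30).
Full months from September 2012 through July 2013 contribute their day counts.
Then 28 days into August 2013.
Total: 1 + 30 + 31 + 30 + 31 + 31 + 28 + 31 + 30 + 31 + 30 + 31 + 28 = 363.

363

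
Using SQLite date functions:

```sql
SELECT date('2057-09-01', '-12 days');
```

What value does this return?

2057-08-20

Going back 1 day from 2057-09-01 reaches 2057-08-31 (last day of August, 31 days).
Going back 11 days within August lands on 2057-08-20.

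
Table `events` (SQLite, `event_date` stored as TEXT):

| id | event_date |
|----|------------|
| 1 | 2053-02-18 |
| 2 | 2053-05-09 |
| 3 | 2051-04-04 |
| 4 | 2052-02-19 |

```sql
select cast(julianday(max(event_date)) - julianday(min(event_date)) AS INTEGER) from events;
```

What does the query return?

MIN = 2051-04-04, MAX = 2053-05-09.
26 days remain in April 2051 after the 4th (30 − 4).
Full months from May 2051 through April 2053 contribute their day counts.
Then 9 days into May 2053.
Total: 26 + 31 + 30 + 31 + 31 + 30 + 31 + 30 + 31 + 31 + 29 + 31 + 30 + 31 + 30 + 31 + 31 + 30 + 31 + 30 + 31 + 31 + 28 + 31 + 30 + 9 = 766.

766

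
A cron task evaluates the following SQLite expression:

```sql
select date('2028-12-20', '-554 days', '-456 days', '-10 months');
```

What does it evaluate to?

Applying '-554 days' to 2028-12-20: counting 554 days back gives 2027-06-15.
Applying '-456 days' to 2027-06-15: counting 456 days back gives 2026-03-16.
Adding -10 months to 2026-03-16 gives 2025-05-16.

2025-05-16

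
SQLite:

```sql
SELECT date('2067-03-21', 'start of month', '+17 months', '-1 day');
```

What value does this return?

`start of month` rewinds 2067-03-21 to 2067-03-01.
Adding +17 months to 2067-03-01 gives 2068-08-01.
Going back 1 day from 2068-08-01 reaches 2068-07-31 (last day of July, 31 days).

2068-07-31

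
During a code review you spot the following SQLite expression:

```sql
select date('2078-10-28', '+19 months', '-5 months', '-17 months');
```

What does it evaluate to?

2078-07-28

Adding +19 months to 2078-10-28 gives 2080-05-28.
Adding -5 months to 2080-05-28 gives 2079-12-28.
Adding -17 months to 2079-12-28 gives 2078-07-28.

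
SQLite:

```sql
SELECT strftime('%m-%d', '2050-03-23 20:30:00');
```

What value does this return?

03-23

`%m-%d` extracts the month-day: 03-23.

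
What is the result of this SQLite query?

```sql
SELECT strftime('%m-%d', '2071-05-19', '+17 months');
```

10-19

First apply '+17 months': 2071-05-19 → 2072-10-19.
`%m-%d` extracts the month-day: 10-19.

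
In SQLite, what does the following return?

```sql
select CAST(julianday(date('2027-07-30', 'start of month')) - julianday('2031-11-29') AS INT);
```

`start of month` rewinds 2027-07-30 to 2027-07-01.
30 days remain in July 2027 after the 1st (31 − 1).
Full months from August 2027 through October 2031 contribute their day counts.
Then 29 days into November 2031.
Total: 30 + 31 + 30 + 31 + 30 + 31 + 31 + 29 + 31 + 30 + 31 + 30 + 31 + 31 + 30 + 31 + 30 + 31 + 31 + 28 + 31 + 30 + 31 + 30 + 31 + 31 + 30 + 31 + 30 + 31 + 31 + 28 + 31 + 30 + 31 + 30 + 31 + 31 + 30 + 31 + 30 + 31 + 31 + 28 + 31 + 30 + 31 + 30 + 31 + 31 + 30 + 31 + 29 = 1612.
The subtraction is earlier − later, so the result is −1612 → -1612.

-1612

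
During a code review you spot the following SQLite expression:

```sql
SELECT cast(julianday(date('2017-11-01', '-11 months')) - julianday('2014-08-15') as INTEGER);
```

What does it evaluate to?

Adding -11 months to 2017-11-01 gives 2016-12-01.
16 days remain in August 2014 after the 15th (31 − 15).
Full months from September 2014 through November 2016 contribute their day counts.
Then 1 day into December 2016.
Total: 16 + 30 + 31 + 30 + 31 + 31 + 28 + 31 + 30 + 31 + 30 + 31 + 31 + 30 + 31 + 30 + 31 + 31 + 29 + 31 + 30 + 31 + 30 + 31 + 31 + 30 + 31 + 30 + 1 = 839.

839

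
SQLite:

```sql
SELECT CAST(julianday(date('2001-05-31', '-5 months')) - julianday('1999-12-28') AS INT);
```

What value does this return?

Adding -5 months to 2001-05-31 gives 2000-12-31.
3 days remain in December 1999 after the 28th (31 − 28).
Full months from January 2000 through November 2000 contribute their day counts.
Then 31 days into December 2000.
Total: 3 + 31 + 29 + 31 + 30 + 31 + 30 + 31 + 31 + 30 + 31 + 30 + 31 = 369.

369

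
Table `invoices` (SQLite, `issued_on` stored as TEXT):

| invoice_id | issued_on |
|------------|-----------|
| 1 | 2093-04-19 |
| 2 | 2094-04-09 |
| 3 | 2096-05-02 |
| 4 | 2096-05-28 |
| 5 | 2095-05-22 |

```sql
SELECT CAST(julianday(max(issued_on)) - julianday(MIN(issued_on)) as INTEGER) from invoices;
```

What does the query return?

MIN = 2093-04-19, MAX = 2096-05-28.
11 days remain in April 2093 after the 19th (30 − 19).
Full months from May 2093 through April 2096 contribute their day counts.
Then 28 days into May 2096.
Total: 11 + 31 + 30 + 31 + 31 + 30 + 31 + 30 + 31 + 31 + 28 + 31 + 30 + 31 + 30 + 31 + 31 + 30 + 31 + 30 + 31 + 31 + 28 + 31 + 30 + 31 + 30 + 31 + 31 + 30 + 31 + 30 + 31 + 31 + 29 + 31 + 30 + 28 = 1135.

1135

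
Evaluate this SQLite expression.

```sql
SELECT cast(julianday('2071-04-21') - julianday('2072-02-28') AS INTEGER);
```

9 days remain in April 2071 after the 21st (30 − 21).
Full months from May 2071 through January 2072 contribute their day counts.
Then 28 days into February 2072.
Total: 9 + 31 + 30 + 31 + 31 + 30 + 31 + 30 + 31 + 31 + 28 = 313.
The subtraction is earlier − later, so the result is −313 → -313.

-313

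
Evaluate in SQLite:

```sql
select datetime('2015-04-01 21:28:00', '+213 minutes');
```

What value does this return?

213 minutes = 3h 33m; +213 minutes from 2015-04-01 21:28:00 is 2015-04-02 01:01:00 (crosses midnight).

2015-04-02 01:01:00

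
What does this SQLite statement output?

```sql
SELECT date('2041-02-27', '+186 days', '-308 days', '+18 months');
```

2042-04-28

Applying '+186 days' to 2041-02-27: counting 186 days forward gives 2041-09-01.
Applying '-308 days' to 2041-09-01: counting 308 days back gives 2040-10-28.
Adding +18 months to 2040-10-28 gives 2042-04-28.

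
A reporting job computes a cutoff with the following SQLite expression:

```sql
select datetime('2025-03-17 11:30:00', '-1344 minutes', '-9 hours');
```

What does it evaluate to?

1344 minutes = 22h 24m; -1344 minutes from 2025-03-17 11:30:00 is 2025-03-16 13:06:00 (crosses midnight).
-9 hours from 2025-03-16 13:06:00 is 2025-03-16 04:06:00.

2025-03-16 04:06:00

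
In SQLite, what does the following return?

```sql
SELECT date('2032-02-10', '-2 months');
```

2031-12-10

Adding -2 months to 2032-02-10 gives 2031-12-10.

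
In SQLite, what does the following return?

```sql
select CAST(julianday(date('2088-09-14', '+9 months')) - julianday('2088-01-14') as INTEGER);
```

Adding +9 months to 2088-09-14 gives 2089-06-14.
17 days remain in January 2088 after the 14th (31 − 14).
Full months from February 2088 through May 2089 contribute their day counts.
Then 14 days into June 2089.
Total: 17 + 29 + 31 + 30 + 31 + 30 + 31 + 31 + 30 + 31 + 30 + 31 + 31 + 28 + 31 + 30 + 31 + 14 = 517.

517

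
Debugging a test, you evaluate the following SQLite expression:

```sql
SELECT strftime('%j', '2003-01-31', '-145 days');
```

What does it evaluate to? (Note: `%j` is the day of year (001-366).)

251

First apply '-145 days': 2003-01-31 → 2002-09-08.
Day-of-year for 2002-09-08: days since 2002-01-01 inclusive = 251, zero-padded to 251.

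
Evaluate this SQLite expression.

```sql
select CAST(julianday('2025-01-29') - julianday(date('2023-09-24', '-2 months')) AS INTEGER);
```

555

Adding -2 months to 2023-09-24 gives 2023-07-24.
7 days remain in July 2023 after the 24th (31 − 24).
Full months from August 2023 through December 2024 contribute their day counts.
Then 29 days into January 2025.
Total: 7 + 31 + 30 + 31 + 30 + 31 + 31 + 29 + 31 + 30 + 31 + 30 + 31 + 31 + 30 + 31 + 30 + 31 + 29 = 555.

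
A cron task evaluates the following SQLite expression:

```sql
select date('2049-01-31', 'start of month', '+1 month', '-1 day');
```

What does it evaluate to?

`start of month` rewinds 2049-01-31 to 2049-01-01.
Adding +1 month to 2049-01-01 gives 2049-02-01.
Going back 1 day from 2049-02-01 reaches 2049-01-31 (last day of January, 31 days).

2049-01-31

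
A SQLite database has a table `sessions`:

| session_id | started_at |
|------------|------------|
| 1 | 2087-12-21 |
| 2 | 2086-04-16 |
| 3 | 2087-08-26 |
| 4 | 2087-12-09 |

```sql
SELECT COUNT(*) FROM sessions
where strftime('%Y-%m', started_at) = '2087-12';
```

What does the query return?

Rows with year-month 2087-12: 2087-12-21, 2087-12-09 → 2.

2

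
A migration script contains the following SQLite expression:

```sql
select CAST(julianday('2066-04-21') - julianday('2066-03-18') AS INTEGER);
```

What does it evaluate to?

34

13 days remain in March 2066 after the 18th (31 − 18).
Then 21 days into April 2066.
Total: 13 + 21 = 34.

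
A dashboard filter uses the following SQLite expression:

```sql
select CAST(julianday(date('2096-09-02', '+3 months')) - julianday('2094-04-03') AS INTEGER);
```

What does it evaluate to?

974

Adding +3 months to 2096-09-02 gives 2096-12-02.
27 days remain in April 2094 after the 3rd (30 − 3).
Full months from May 2094 through November 2096 contribute their day counts.
Then 2 days into December 2096.
Total: 27 + 31 + 30 + 31 + 31 + 30 + 31 + 30 + 31 + 31 + 28 + 31 + 30 + 31 + 30 + 31 + 31 + 30 + 31 + 30 + 31 + 31 + 29 + 31 + 30 + 31 + 30 + 31 + 31 + 30 + 31 + 30 + 2 = 974.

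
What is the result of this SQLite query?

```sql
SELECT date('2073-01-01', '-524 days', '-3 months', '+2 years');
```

Applying '-524 days' to 2073-01-01: counting 524 days back gives 2071-07-27.
Adding -3 months to 2071-07-27 gives 2071-04-27.
Adding +2 years to 2071-04-27 gives 2073-04-27.

2073-04-27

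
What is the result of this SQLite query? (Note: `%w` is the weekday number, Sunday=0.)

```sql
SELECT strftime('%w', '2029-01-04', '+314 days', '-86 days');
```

1

First apply '+314 days', '-86 days': 2029-01-04 → 2029-08-20.
2029-08-20 is a Monday; with Sunday=0 that is 1.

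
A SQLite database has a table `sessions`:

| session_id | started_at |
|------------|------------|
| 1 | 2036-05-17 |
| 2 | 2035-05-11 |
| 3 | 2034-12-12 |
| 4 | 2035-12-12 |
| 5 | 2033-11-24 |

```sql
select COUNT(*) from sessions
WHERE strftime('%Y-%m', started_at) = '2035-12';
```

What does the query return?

Rows with year-month 2035-12: 2035-12-12 → 1.

1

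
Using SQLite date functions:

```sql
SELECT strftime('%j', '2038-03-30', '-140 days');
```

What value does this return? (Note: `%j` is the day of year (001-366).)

First apply '-140 days': 2038-03-30 → 2037-11-10.
Day-of-year for 2037-11-10: days since 2037-01-01 inclusive = 314, zero-padded to 314.

314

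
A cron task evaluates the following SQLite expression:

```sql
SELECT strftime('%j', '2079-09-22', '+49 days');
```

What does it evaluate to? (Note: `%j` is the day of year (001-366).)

314

First apply '+49 days': 2079-09-22 → 2079-11-10.
Day-of-year for 2079-11-10: days since 2079-01-01 inclusive = 314, zero-padded to 314.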